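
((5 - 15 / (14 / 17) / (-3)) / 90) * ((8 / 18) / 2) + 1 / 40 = 1187 / 22680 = 0.05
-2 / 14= -1 / 7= -0.14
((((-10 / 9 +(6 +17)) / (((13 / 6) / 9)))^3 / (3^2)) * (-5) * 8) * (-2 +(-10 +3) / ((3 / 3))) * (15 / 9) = 110093371200 / 2197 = 50110774.33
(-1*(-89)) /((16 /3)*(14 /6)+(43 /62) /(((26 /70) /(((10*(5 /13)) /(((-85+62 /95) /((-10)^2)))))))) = 11208688569 /494944828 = 22.65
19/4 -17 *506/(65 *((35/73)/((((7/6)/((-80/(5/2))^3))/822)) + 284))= 249482406141/52522479620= 4.75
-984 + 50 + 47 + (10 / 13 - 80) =-12561 / 13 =-966.23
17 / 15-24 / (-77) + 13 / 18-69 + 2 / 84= -231493 / 3465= -66.81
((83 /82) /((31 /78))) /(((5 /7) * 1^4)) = 22659 /6355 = 3.57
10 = 10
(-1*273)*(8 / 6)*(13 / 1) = -4732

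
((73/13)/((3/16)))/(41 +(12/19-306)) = -22192/195897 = -0.11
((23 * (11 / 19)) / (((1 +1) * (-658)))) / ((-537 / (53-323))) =-11385 / 2237858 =-0.01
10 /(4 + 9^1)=0.77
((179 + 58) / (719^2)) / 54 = 79 / 9305298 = 0.00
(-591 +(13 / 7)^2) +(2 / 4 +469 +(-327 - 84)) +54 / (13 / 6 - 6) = -1224233 / 2254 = -543.14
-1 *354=-354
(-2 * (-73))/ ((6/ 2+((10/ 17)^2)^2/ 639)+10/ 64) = 249344261568/ 5390681819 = 46.25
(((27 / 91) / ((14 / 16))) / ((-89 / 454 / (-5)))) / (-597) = -163440 / 11281907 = -0.01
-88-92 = -180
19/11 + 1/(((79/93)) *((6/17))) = 8799/1738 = 5.06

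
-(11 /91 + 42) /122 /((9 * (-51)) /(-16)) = -30664 /2547909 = -0.01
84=84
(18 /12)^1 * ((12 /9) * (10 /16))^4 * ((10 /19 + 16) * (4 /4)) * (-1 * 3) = -98125 /2736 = -35.86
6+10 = 16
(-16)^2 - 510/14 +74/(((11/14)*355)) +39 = 7075302/27335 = 258.84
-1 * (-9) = 9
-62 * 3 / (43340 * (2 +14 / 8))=-62 / 54175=-0.00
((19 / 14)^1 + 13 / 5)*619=171463 / 70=2449.47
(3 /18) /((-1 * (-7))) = 1 /42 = 0.02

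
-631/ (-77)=631/ 77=8.19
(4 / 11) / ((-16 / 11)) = -1 / 4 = -0.25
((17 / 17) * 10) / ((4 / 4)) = 10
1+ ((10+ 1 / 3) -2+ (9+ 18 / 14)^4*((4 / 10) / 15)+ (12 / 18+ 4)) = 18756254 / 60025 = 312.47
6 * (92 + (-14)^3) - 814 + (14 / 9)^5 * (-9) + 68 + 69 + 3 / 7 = -765628088 / 45927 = -16670.54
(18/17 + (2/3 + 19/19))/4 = 139/204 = 0.68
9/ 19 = 0.47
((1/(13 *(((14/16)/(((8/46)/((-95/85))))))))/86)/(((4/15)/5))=-5100/1709981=-0.00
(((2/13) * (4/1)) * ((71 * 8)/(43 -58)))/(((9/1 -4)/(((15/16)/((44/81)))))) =-5751/715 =-8.04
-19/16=-1.19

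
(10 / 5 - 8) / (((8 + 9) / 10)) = -3.53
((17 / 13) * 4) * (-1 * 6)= -408 / 13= -31.38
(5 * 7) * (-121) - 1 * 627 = -4862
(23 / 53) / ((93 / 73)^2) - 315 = -144272488 / 458397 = -314.73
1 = 1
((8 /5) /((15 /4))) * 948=10112 /25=404.48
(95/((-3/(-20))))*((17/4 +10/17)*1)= 3064.22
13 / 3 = 4.33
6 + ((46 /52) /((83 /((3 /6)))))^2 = 111767665 /18627856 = 6.00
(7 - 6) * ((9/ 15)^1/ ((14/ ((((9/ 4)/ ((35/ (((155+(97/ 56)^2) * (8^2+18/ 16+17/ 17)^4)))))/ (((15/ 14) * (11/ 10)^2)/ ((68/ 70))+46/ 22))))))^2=38381695230303220483536384747389997477681/ 6502003161008064157450240000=5903056993339.35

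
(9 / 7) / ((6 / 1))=3 / 14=0.21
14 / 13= 1.08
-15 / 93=-5 / 31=-0.16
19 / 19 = 1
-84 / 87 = -28 / 29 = -0.97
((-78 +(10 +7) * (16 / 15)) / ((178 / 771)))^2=13315544449 / 198025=67241.73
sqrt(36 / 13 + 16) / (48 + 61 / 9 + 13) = 9 *sqrt(793) / 3965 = 0.06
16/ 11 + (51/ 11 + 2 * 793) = 17513/ 11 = 1592.09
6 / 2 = 3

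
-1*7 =-7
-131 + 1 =-130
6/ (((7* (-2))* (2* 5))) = -3/ 70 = -0.04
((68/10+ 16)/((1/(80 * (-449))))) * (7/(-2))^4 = -122897586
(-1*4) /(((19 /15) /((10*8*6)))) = -1515.79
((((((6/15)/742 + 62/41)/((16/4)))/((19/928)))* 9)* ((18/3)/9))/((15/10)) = 106767328/1445045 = 73.89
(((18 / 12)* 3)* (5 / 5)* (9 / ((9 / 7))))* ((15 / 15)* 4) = 126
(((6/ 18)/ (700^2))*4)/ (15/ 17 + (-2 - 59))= -17/ 375585000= -0.00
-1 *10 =-10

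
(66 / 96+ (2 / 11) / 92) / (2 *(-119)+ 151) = -2791 / 352176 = -0.01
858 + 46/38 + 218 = 20467/19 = 1077.21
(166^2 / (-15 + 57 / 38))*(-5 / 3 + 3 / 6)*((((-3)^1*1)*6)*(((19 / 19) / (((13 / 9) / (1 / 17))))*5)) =-1928920 / 221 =-8728.14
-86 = -86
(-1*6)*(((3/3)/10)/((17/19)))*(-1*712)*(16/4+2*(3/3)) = 243504/85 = 2864.75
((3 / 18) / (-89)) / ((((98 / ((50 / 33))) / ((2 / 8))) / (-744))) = 775 / 143913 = 0.01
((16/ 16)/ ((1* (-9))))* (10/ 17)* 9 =-10/ 17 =-0.59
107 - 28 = 79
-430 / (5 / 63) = -5418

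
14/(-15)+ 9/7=37/105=0.35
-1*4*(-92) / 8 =46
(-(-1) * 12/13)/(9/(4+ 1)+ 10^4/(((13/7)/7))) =60/2450117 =0.00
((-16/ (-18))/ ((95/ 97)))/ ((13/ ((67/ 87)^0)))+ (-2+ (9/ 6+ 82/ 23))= 1602911/ 511290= 3.14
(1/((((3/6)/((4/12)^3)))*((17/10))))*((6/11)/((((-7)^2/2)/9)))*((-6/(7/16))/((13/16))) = -0.15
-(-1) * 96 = 96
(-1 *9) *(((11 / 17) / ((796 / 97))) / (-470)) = 9603 / 6360040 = 0.00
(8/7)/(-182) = -4/637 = -0.01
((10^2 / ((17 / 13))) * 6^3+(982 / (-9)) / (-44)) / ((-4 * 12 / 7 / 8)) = -389247229 / 20196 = -19273.48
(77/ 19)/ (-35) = -11/ 95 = -0.12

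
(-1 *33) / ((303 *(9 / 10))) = -110 / 909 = -0.12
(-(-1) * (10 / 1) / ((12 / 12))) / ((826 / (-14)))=-10 / 59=-0.17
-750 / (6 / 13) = -1625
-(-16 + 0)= 16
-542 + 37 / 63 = -541.41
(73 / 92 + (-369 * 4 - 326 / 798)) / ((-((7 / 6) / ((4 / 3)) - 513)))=-2.88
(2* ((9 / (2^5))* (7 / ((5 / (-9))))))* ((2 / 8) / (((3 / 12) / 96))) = -680.40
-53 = -53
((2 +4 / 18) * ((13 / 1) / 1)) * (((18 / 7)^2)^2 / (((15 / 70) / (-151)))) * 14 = -610571520 / 49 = -12460643.27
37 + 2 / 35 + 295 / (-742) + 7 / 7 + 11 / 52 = 3653047 / 96460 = 37.87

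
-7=-7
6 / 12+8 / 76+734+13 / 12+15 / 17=2854949 / 3876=736.57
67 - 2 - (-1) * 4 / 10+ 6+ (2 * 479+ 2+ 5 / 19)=98008 / 95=1031.66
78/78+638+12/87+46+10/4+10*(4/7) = 281501/406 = 693.35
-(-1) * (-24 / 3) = -8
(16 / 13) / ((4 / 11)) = 44 / 13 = 3.38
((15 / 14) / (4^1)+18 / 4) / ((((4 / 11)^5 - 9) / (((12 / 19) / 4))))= -129001851 / 1541134840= -0.08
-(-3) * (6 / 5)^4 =3888 / 625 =6.22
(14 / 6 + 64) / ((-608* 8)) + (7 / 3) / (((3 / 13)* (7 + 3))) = 1.00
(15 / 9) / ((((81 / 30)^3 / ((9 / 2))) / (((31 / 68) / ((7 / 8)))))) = 155000 / 780759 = 0.20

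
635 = 635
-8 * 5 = -40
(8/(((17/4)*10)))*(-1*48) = -768/85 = -9.04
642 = 642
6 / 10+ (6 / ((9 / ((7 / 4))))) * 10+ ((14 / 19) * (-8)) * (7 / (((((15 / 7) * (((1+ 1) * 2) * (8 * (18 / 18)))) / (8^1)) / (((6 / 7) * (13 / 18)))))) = 1588 / 171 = 9.29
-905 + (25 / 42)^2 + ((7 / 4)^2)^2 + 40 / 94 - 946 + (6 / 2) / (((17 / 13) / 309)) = -102107111993 / 90203904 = -1131.96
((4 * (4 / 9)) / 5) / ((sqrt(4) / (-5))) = -8 / 9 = -0.89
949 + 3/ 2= 1901/ 2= 950.50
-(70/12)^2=-1225/36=-34.03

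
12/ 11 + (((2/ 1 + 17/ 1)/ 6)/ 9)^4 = 103470203/ 93533616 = 1.11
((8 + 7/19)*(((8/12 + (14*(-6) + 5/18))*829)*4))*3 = -131371630/19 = -6914296.32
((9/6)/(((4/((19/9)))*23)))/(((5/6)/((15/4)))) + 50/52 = 5341/4784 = 1.12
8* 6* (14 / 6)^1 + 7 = 119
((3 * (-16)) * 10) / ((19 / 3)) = -1440 / 19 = -75.79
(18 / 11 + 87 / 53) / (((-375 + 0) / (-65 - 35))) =2548 / 2915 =0.87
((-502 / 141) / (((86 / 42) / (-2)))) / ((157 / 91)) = 639548 / 317297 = 2.02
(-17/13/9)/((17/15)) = -5/39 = -0.13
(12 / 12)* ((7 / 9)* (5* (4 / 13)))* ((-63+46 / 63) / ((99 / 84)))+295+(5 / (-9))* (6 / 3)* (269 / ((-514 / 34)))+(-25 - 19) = 207.55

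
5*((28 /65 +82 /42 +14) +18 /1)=46933 /273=171.92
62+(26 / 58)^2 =52311 / 841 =62.20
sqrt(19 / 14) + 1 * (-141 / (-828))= 47 / 276 + sqrt(266) / 14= 1.34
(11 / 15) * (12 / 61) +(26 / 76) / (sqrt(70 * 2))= 13 * sqrt(35) / 2660 +44 / 305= 0.17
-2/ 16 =-1/ 8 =-0.12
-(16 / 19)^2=-256 / 361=-0.71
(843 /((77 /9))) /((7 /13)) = 98631 /539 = 182.99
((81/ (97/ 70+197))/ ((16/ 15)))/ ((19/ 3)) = 14175/ 234536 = 0.06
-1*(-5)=5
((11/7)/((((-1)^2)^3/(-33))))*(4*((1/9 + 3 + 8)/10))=-4840/21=-230.48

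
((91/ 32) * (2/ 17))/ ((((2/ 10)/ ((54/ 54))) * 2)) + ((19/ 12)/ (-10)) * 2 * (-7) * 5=11.92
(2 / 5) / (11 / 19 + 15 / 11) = 209 / 1015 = 0.21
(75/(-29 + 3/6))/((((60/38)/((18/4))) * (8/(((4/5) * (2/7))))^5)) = -3/21008750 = -0.00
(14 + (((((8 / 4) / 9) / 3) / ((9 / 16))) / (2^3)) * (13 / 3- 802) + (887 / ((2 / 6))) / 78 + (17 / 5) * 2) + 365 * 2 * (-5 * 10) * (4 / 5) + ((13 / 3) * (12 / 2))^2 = -2699259509 / 94770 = -28482.21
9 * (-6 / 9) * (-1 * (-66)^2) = 26136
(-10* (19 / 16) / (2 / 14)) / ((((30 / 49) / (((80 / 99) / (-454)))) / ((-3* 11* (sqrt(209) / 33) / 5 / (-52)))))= 6517* sqrt(209) / 7011576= 0.01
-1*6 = -6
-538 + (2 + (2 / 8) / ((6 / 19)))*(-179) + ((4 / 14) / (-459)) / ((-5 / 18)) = -4939481 / 4760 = -1037.71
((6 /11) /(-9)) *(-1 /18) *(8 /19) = 8 /5643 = 0.00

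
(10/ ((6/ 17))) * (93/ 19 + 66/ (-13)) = -1275/ 247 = -5.16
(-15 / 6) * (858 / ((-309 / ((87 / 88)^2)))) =491985 / 72512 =6.78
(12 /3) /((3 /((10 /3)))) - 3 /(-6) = 89 /18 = 4.94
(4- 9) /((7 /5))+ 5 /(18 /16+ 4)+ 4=403 /287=1.40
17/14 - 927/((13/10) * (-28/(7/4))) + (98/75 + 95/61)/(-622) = 47416564933/1035816600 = 45.78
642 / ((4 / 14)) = 2247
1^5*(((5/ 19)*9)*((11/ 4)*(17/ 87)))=2805/ 2204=1.27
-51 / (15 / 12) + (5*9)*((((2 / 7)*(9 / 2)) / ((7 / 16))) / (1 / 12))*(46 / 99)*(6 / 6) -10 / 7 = 1873394 / 2695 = 695.14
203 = 203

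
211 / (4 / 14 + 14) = 1477 / 100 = 14.77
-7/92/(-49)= 1/644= 0.00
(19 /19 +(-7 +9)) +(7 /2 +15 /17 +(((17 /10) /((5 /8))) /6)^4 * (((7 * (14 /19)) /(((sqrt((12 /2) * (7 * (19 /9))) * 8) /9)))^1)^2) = 336982274239 /45548046875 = 7.40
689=689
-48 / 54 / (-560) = 1 / 630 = 0.00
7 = 7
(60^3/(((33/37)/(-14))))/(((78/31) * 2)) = -96348000/143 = -673762.24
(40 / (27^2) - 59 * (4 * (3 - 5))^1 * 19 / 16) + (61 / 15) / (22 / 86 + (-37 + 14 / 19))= 10015901519 / 17871435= 560.44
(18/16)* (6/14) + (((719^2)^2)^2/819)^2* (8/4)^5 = 1305876815332811607610269750442335535717613206357/5366088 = 243357323870352407118606700000000000000000.00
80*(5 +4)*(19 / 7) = 13680 / 7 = 1954.29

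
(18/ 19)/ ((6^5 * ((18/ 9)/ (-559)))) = -559/ 16416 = -0.03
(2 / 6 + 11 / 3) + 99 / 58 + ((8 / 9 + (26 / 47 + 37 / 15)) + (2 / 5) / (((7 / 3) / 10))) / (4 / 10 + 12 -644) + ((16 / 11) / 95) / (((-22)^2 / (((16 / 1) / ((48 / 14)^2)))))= 97688950437341 / 17144317308195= 5.70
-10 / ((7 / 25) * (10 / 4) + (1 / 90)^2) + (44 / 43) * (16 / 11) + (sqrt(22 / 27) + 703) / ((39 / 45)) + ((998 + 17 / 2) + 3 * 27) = 5 * sqrt(66) / 39 + 11956681889 / 6340178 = 1886.90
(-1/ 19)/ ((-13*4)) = 1/ 988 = 0.00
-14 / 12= -7 / 6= -1.17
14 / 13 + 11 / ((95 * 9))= 12113 / 11115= 1.09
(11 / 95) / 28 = 0.00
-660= -660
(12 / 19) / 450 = 2 / 1425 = 0.00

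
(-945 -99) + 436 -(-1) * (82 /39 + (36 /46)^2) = -12487634 /20631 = -605.28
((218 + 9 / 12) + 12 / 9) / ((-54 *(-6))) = 2641 / 3888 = 0.68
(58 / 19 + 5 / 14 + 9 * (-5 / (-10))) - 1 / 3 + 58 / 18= 12926 / 1197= 10.80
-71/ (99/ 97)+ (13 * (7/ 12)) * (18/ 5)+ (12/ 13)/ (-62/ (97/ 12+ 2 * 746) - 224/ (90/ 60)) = -54857309272/ 1297727145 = -42.27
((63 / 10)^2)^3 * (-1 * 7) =-437664515463 / 1000000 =-437664.52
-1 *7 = -7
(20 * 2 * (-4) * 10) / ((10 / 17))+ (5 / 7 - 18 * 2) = -19287 / 7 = -2755.29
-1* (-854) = 854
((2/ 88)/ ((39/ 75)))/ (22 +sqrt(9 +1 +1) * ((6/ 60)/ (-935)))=10625 * sqrt(11)/ 1100124739714 +99343750/ 50005669987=0.00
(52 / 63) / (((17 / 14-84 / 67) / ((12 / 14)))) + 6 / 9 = -13418 / 777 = -17.27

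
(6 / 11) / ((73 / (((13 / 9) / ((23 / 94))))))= 2444 / 55407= 0.04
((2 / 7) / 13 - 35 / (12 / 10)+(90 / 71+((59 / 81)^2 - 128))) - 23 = -15120439781 / 84781242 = -178.35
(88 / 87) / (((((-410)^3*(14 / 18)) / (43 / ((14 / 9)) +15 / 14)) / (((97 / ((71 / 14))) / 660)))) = -19497 / 1241697966250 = -0.00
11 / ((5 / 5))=11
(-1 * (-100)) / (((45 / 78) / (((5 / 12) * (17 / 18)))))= 5525 / 81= 68.21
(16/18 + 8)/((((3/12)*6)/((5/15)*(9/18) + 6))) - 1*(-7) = 43.54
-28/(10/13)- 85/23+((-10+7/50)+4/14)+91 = 332707/8050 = 41.33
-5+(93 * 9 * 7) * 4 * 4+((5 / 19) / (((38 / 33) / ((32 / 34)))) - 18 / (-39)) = 7478645141 / 79781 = 93739.68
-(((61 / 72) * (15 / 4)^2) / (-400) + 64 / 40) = -16079 / 10240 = -1.57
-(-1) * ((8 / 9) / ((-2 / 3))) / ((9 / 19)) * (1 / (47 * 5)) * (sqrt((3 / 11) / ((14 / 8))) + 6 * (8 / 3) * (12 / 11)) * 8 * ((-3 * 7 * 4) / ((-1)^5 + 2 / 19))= -20701184 / 131835 - 92416 * sqrt(231) / 395505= -160.57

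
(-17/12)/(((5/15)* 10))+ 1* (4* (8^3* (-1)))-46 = -83777/40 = -2094.42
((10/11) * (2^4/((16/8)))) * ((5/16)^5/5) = 3125/720896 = 0.00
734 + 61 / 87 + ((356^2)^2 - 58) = 1397395250425 / 87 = 16062014372.70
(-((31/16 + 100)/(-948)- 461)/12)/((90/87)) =202828291/5460480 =37.14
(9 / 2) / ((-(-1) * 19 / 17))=153 / 38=4.03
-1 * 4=-4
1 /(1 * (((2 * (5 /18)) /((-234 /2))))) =-1053 /5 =-210.60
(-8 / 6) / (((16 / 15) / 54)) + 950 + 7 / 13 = 22959 / 26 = 883.04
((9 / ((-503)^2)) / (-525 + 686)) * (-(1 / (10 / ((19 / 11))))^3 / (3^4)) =-6859 / 487957964571000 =-0.00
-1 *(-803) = 803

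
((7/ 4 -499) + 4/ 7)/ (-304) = 13907/ 8512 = 1.63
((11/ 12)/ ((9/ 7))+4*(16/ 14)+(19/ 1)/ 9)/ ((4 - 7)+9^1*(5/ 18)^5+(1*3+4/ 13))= 141295752/ 6163031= 22.93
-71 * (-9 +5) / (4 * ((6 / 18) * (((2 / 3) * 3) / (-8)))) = -852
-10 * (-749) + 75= 7565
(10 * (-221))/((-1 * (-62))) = -1105/31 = -35.65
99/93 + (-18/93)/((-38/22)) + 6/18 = 2668/1767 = 1.51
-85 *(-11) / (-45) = -187 / 9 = -20.78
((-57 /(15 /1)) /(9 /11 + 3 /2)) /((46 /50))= -2090 /1173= -1.78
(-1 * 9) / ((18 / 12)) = -6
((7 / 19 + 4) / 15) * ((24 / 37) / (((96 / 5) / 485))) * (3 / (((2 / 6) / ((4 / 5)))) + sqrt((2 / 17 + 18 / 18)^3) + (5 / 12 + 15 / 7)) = 40255 * sqrt(323) / 128316 + 33001049 / 708624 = 52.21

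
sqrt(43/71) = sqrt(3053)/71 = 0.78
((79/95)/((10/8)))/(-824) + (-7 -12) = -1859229/97850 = -19.00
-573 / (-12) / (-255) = -191 / 1020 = -0.19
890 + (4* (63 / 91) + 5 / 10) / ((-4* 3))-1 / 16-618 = 169519 / 624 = 271.67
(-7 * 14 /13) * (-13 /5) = 19.60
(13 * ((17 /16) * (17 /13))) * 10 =1445 /8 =180.62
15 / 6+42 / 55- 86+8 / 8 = -8991 / 110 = -81.74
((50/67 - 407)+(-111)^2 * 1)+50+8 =802174/67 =11972.75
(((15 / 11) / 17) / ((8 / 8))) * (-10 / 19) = -150 / 3553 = -0.04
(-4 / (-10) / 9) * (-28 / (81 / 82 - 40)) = 656 / 20565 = 0.03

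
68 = 68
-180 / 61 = -2.95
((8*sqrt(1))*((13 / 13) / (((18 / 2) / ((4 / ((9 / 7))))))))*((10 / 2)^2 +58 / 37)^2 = 216448736 / 110889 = 1951.94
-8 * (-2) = 16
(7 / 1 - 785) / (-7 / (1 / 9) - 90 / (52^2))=1051856 / 85221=12.34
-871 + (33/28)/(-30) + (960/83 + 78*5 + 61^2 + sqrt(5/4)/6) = sqrt(5)/12 + 75565487/23240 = 3251.71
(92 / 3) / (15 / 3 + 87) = 0.33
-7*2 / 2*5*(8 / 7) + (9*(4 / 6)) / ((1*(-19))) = -40.32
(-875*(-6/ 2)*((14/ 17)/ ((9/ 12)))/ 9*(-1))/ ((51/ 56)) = -2744000/ 7803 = -351.66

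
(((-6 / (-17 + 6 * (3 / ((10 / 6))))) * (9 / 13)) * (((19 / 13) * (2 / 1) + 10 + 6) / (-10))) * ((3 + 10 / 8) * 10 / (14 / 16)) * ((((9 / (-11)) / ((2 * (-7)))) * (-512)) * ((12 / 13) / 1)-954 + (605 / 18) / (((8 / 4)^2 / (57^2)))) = -59495117435865 / 36709673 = -1620693.20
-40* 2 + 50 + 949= 919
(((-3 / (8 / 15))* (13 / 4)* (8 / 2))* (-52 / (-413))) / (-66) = 0.14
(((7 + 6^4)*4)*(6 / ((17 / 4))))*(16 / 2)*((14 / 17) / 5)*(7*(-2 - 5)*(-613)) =420814044672 / 1445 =291220792.16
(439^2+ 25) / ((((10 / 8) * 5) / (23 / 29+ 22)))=509620424 / 725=702924.72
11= 11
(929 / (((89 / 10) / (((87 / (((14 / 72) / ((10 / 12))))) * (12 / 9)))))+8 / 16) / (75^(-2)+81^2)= 363707004375 / 45984409996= 7.91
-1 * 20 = -20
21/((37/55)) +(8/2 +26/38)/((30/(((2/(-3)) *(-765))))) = 77926/703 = 110.85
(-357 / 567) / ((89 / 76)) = -0.54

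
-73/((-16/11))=803/16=50.19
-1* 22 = -22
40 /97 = 0.41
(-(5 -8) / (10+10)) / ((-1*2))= -3 / 40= -0.08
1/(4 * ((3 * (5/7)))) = 0.12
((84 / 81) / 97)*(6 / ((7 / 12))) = 32 / 291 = 0.11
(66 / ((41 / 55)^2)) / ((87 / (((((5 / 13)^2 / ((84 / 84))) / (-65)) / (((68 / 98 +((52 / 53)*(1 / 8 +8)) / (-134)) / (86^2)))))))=-1712859379924000 / 47288655797643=-36.22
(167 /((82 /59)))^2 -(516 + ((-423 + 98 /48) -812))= 611414621 /40344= 15155.03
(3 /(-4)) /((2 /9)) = -27 /8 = -3.38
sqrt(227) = 15.07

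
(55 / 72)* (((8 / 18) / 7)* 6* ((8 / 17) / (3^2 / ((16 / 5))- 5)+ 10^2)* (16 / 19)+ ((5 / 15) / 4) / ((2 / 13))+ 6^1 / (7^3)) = 1587711917 / 63814464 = 24.88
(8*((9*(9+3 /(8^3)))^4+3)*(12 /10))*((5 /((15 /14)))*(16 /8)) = 20761015698442349463 /5368709120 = 3867040518.38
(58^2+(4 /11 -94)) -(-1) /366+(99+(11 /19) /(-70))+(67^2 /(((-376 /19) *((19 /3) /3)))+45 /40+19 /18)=2464373560519 /754995780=3264.09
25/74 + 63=4687/74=63.34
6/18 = 1/3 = 0.33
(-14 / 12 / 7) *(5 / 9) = -5 / 54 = -0.09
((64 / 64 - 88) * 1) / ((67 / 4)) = -348 / 67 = -5.19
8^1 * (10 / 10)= 8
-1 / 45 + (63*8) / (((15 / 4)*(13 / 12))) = 72563 / 585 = 124.04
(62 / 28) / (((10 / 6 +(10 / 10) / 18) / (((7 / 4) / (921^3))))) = 1 / 347213316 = 0.00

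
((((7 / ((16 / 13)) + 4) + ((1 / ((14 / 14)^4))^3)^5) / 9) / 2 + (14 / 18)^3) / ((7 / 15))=124135 / 54432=2.28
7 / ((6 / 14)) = 49 / 3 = 16.33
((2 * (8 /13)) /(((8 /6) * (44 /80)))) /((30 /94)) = 752 /143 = 5.26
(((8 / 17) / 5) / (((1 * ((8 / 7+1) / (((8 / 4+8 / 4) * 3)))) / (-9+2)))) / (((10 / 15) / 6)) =-14112 / 425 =-33.20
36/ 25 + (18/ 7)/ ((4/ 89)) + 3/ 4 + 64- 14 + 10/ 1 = 83583/ 700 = 119.40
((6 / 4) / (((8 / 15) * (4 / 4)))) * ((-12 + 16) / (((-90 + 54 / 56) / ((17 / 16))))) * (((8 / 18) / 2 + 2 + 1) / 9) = -17255 / 358992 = -0.05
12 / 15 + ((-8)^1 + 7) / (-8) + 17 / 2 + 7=657 / 40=16.42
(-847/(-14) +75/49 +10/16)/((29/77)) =166.36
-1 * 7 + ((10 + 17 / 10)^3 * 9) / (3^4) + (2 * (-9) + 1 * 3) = 155957 / 1000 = 155.96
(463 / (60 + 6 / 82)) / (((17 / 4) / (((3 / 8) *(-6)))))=-56949 / 13957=-4.08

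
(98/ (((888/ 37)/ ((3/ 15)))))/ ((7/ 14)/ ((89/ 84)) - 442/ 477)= -693399/ 386080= -1.80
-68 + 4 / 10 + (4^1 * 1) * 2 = -298 / 5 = -59.60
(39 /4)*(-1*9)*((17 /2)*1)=-5967 /8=-745.88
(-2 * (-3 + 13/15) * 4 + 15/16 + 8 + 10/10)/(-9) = -6481/2160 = -3.00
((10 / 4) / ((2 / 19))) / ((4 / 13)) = 1235 / 16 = 77.19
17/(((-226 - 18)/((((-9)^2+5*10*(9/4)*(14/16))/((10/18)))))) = -22.50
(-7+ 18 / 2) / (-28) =-1 / 14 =-0.07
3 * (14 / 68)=21 / 34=0.62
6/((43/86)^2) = 24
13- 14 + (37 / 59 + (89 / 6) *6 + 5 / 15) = 15746 / 177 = 88.96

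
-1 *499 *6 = -2994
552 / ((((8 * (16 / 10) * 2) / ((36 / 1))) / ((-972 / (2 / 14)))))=-5281605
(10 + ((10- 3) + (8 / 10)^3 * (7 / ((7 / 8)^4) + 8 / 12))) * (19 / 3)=57322259 / 385875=148.55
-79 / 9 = -8.78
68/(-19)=-68/19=-3.58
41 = 41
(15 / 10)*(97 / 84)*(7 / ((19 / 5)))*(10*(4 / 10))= 485 / 38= 12.76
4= 4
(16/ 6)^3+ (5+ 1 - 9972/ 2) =-133948/ 27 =-4961.04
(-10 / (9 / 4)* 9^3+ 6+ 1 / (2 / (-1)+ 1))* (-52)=168220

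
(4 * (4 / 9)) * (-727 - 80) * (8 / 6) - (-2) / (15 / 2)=-86068 / 45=-1912.62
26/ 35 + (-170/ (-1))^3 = 4913000.74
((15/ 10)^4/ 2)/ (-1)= -2.53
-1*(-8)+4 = 12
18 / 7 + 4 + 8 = 102 / 7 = 14.57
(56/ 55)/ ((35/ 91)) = 728/ 275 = 2.65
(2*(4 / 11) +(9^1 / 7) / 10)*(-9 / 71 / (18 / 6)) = -1977 / 54670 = -0.04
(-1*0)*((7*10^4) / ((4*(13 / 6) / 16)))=0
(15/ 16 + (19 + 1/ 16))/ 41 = 20/ 41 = 0.49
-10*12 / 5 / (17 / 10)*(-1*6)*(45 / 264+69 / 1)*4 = 23436.58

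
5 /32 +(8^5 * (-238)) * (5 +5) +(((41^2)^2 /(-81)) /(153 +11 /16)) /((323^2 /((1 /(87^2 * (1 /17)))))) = -23089527495842811498257 /296065739762784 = -77987839.84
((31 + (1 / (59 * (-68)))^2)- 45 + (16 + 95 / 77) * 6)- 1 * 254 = -204002528979 / 1239403088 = -164.60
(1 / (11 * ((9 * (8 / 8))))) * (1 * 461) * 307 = 141527 / 99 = 1429.57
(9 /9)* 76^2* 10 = 57760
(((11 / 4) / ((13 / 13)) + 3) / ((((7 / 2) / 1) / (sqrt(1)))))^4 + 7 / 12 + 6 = 1598239 / 115248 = 13.87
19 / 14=1.36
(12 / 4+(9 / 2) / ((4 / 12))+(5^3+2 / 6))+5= 146.83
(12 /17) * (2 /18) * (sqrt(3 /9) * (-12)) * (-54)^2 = -15552 * sqrt(3) /17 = -1584.52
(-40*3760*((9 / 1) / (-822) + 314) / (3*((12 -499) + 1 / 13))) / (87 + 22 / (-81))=15139054944 / 40614335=372.75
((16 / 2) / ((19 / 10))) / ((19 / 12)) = 960 / 361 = 2.66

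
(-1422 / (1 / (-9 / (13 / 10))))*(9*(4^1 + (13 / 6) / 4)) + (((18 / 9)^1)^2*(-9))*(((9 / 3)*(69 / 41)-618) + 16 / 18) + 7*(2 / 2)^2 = 452452931 / 1066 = 424439.90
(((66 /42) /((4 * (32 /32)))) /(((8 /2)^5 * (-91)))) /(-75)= 11 /195686400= 0.00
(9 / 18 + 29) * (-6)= -177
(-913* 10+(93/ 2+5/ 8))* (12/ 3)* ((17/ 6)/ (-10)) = 411757/ 40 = 10293.92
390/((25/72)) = 5616/5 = 1123.20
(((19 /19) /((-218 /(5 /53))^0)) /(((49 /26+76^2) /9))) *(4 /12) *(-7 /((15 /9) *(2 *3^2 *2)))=-91 /1502250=-0.00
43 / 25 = 1.72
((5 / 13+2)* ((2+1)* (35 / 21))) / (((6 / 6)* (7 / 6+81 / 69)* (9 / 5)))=35650 / 12597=2.83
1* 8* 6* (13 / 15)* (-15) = -624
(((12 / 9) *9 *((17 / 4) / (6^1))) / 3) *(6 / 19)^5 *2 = 44064 / 2476099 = 0.02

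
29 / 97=0.30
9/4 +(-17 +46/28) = -367/28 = -13.11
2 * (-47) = -94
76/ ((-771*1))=-76/ 771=-0.10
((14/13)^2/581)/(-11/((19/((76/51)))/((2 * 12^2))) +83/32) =-0.00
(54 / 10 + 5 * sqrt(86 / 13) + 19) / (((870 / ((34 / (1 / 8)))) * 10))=68 * sqrt(1118) / 5655 + 8296 / 10875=1.16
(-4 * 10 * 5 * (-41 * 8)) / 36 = 16400 / 9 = 1822.22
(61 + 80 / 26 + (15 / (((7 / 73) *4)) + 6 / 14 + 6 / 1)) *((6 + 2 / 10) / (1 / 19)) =23500511 / 1820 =12912.37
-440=-440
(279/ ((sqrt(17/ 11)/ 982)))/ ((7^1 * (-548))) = -136989 * sqrt(187)/ 32606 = -57.45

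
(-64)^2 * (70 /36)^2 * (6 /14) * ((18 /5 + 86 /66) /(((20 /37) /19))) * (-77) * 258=-613533587968 /27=-22723466221.04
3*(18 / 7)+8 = 110 / 7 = 15.71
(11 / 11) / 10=1 / 10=0.10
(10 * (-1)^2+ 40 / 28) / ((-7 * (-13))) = 80 / 637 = 0.13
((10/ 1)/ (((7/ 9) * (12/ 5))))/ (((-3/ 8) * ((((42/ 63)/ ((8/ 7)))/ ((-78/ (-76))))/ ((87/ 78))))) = -26100/ 931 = -28.03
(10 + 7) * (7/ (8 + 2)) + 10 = 219/ 10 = 21.90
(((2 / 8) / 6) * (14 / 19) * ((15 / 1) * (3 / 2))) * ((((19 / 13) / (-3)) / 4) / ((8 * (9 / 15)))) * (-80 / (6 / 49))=11.45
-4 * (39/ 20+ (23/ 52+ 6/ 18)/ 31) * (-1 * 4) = 191024/ 6045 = 31.60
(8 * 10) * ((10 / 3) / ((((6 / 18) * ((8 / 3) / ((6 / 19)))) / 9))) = 16200 / 19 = 852.63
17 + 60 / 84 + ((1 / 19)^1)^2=44771 / 2527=17.72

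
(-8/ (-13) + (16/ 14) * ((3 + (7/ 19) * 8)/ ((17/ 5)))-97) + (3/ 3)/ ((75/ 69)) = -68680786/ 734825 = -93.47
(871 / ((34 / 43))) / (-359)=-37453 / 12206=-3.07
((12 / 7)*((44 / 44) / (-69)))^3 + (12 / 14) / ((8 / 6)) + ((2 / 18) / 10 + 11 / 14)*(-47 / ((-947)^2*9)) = 1948783453851053 / 3031535127866490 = 0.64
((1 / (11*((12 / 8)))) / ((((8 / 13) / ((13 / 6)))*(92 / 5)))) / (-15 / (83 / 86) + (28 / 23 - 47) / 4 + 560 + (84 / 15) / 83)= 350675 / 16119560952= 0.00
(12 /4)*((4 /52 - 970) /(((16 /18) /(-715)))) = 18724365 /8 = 2340545.62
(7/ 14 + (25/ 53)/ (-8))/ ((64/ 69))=12903/ 27136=0.48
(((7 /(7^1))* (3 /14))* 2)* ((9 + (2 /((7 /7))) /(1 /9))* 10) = 810 /7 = 115.71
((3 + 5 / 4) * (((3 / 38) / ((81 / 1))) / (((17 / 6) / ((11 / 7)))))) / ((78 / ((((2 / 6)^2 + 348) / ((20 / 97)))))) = 0.05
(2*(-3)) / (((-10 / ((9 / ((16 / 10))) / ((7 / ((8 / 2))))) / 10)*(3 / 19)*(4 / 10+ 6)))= 19.08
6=6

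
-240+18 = -222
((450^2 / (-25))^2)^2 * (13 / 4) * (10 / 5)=27980368650000000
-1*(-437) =437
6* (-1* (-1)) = 6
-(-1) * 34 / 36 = 0.94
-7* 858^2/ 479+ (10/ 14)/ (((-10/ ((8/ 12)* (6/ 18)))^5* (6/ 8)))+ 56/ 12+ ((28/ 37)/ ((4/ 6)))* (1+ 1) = -147674691418267142/ 13735646229375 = -10751.20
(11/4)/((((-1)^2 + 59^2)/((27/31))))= 297/431768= 0.00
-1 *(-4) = 4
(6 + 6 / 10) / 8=33 / 40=0.82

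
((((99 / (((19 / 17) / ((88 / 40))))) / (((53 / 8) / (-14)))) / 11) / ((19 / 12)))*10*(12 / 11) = -4935168 / 19133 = -257.94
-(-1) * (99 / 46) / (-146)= -0.01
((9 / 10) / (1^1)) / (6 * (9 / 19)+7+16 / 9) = 1539 / 19870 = 0.08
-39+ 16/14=-265/7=-37.86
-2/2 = -1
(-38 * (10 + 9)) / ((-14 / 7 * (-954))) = -361 / 954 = -0.38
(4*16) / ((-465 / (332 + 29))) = -23104 / 465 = -49.69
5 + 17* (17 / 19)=384 / 19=20.21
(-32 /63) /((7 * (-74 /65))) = 1040 /16317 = 0.06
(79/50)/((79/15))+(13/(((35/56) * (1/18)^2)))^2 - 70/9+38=20437581223/450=45416847.16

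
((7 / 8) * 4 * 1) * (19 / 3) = 133 / 6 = 22.17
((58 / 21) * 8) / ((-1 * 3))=-464 / 63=-7.37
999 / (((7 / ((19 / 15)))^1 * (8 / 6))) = 18981 / 140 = 135.58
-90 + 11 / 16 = -1429 / 16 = -89.31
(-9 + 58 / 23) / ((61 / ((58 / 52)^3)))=-3633961 / 24659128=-0.15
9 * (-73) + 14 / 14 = -656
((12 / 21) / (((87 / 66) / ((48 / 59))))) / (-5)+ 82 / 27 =4796522 / 1616895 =2.97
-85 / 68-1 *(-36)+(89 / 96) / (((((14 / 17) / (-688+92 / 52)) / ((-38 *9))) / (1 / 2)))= 769558345 / 5824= 132135.70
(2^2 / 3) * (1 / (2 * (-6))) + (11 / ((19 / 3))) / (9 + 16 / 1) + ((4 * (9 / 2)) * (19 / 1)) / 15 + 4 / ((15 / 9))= 107552 / 4275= 25.16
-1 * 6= -6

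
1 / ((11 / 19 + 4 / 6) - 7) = -0.17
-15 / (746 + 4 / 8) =-30 / 1493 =-0.02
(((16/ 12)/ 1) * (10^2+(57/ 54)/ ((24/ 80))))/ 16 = 2795/ 324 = 8.63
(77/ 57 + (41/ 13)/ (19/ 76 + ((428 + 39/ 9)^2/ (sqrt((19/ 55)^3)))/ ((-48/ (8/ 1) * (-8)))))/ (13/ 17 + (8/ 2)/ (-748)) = 171248405181480 * sqrt(1045)/ 25562348556543525181 + 73015722333184394291/ 41043770921774110854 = 1.78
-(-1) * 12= 12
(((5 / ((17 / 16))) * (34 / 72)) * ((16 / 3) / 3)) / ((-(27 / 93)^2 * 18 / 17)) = -2613920 / 59049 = -44.27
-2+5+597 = 600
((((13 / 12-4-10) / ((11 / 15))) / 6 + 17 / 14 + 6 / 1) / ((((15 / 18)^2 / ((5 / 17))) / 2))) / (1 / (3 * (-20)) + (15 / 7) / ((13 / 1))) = 3700476 / 151283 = 24.46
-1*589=-589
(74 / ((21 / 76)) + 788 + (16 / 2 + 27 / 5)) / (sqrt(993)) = 112267 * sqrt(993) / 104265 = 33.93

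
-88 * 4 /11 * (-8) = 256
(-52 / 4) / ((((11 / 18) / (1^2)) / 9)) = -2106 / 11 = -191.45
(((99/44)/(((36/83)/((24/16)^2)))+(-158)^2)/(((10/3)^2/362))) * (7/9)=2025227281/3200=632883.53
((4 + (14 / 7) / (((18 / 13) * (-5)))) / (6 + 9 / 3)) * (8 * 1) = 3.30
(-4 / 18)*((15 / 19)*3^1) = -10 / 19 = -0.53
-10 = -10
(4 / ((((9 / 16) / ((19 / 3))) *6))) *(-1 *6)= -1216 / 27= -45.04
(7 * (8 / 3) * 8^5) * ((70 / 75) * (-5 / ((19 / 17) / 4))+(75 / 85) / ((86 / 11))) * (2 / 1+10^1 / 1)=-5073499848704 / 41667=-121763022.26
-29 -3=-32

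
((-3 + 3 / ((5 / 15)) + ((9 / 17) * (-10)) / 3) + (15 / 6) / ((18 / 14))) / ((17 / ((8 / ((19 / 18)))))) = 15128 / 5491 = 2.76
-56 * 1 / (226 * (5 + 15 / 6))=-56 / 1695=-0.03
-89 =-89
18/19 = 0.95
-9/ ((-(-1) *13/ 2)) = -18/ 13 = -1.38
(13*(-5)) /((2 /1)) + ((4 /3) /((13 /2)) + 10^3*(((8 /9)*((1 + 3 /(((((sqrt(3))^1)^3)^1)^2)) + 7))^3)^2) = 1031455107677226550787 /7343167948506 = 140464594.42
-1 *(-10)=10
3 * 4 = 12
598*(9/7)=5382/7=768.86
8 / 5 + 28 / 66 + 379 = 62869 / 165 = 381.02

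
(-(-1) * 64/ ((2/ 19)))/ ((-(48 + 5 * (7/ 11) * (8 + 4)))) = -7.05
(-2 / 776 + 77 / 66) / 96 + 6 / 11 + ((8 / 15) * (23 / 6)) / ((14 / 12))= 99377867 / 43021440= 2.31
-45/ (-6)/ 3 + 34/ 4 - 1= 10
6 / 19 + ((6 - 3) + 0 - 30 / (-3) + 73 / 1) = 1640 / 19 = 86.32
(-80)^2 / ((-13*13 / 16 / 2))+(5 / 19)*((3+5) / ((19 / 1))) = -73926040 / 61009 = -1211.72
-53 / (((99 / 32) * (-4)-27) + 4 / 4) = 424 / 307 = 1.38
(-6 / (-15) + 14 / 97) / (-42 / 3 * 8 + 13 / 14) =-3696 / 754175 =-0.00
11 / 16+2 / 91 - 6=-7703 / 1456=-5.29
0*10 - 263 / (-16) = 263 / 16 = 16.44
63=63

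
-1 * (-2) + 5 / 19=43 / 19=2.26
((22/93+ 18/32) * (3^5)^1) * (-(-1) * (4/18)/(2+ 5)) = 10701/1736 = 6.16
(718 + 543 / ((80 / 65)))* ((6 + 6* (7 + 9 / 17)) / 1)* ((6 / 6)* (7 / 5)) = 664419 / 8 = 83052.38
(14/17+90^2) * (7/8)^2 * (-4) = -3373993/136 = -24808.77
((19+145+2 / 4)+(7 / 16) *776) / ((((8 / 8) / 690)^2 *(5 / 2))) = 95981760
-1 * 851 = -851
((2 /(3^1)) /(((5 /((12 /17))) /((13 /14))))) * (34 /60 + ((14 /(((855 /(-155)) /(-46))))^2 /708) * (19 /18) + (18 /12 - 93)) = -45009757832 /7293590325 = -6.17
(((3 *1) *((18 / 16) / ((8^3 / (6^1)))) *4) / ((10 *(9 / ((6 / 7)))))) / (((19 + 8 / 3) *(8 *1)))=81 / 9318400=0.00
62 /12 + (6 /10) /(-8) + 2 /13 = 8183 /1560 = 5.25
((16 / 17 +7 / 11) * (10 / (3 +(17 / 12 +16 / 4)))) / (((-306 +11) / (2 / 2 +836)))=-100440 / 18887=-5.32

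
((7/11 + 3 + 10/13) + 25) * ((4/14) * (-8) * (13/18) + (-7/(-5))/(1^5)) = -66439/9009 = -7.37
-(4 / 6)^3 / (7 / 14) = -16 / 27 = -0.59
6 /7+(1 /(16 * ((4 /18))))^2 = 6711 /7168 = 0.94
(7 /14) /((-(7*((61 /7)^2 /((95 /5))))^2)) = -17689 /27691682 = -0.00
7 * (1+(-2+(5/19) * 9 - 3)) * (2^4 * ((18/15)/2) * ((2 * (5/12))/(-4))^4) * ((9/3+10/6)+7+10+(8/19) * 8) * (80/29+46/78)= -146584829125/8466322176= -17.31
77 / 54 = 1.43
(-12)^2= 144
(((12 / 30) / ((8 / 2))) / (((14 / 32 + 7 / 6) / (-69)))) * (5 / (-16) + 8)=-25461 / 770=-33.07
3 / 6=1 / 2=0.50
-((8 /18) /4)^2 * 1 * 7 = -7 /81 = -0.09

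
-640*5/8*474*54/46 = -5119200/23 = -222573.91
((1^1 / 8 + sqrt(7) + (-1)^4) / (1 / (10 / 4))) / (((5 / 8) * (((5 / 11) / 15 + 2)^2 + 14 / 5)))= 49005 / 75382 + 21780 * sqrt(7) / 37691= 2.18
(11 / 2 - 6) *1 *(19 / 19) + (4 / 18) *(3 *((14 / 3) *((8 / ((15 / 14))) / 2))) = 3001 / 270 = 11.11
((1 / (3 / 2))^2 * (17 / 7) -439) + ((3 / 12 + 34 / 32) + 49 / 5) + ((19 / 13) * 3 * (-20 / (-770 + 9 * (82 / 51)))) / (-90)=-4726009541 / 11072880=-426.81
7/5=1.40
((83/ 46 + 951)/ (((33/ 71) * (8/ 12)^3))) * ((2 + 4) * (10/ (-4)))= -420100965/ 4048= -103779.88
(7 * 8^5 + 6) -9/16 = 3670103/16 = 229381.44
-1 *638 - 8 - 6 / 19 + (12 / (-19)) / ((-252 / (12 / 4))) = -85959 / 133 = -646.31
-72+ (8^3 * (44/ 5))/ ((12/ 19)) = 105928/ 15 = 7061.87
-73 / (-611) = 73 / 611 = 0.12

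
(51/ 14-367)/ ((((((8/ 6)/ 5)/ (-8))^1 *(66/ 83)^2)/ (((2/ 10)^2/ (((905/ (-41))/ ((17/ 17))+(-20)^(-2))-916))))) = -28736361260/ 39091656219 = -0.74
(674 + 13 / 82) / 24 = 18427 / 656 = 28.09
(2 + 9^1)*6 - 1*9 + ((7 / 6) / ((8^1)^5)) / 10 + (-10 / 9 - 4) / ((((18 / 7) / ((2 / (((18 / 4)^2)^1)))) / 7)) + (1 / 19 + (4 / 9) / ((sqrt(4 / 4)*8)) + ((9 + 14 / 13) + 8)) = 78391254889163 / 1062054789120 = 73.81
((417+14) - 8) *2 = 846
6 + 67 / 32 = 259 / 32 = 8.09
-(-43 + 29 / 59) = 2508 / 59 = 42.51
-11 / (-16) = 11 / 16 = 0.69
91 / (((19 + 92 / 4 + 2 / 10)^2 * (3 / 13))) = 29575 / 133563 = 0.22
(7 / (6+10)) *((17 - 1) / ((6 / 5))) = 35 / 6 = 5.83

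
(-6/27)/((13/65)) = -10/9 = -1.11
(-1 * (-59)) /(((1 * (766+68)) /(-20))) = -590 /417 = -1.41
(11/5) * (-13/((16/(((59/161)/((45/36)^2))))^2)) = -497783/81003125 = -0.01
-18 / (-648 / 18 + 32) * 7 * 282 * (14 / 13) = 124362 / 13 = 9566.31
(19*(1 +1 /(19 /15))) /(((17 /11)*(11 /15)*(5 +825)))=3 /83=0.04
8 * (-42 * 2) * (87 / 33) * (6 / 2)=-58464 / 11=-5314.91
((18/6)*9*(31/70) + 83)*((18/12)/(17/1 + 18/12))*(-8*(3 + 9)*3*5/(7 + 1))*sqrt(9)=-1076814/259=-4157.58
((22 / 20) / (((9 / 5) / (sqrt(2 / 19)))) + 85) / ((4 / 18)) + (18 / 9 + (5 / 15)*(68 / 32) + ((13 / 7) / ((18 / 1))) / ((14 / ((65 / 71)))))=11*sqrt(38) / 76 + 96491755 / 250488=386.11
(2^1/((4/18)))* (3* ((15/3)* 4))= 540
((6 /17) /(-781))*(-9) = 54 /13277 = 0.00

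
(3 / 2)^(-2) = 4 / 9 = 0.44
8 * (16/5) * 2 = 256/5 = 51.20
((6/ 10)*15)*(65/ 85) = 117/ 17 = 6.88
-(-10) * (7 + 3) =100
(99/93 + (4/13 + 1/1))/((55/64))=61184/22165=2.76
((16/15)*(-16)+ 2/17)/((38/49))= -21.86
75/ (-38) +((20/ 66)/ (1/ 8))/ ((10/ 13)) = 1477/ 1254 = 1.18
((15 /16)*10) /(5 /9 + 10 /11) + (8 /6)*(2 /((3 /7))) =26357 /2088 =12.62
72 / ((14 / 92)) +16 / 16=3319 / 7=474.14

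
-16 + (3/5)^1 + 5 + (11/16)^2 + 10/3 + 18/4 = -8041/3840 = -2.09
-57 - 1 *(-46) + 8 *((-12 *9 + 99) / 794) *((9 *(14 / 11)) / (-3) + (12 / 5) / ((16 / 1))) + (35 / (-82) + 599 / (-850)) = -897837309 / 76094975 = -11.80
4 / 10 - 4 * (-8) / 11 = 182 / 55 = 3.31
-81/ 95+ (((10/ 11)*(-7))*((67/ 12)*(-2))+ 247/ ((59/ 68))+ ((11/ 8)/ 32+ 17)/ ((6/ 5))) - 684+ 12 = -28686357199/ 94702080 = -302.91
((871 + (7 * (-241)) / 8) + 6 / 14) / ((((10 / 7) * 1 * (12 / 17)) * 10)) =628847 / 9600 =65.50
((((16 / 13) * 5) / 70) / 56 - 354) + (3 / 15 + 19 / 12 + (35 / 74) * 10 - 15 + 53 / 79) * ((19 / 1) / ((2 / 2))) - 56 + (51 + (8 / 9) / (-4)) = -507.73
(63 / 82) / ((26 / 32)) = 0.95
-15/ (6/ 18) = -45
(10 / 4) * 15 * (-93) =-6975 / 2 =-3487.50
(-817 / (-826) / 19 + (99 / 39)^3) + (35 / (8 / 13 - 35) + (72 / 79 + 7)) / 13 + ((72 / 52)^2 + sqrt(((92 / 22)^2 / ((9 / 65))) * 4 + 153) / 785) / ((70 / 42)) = sqrt(716777) / 43175 + 5796309505913 / 320416389930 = 18.11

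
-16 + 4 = -12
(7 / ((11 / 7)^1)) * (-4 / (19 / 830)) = -162680 / 209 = -778.37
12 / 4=3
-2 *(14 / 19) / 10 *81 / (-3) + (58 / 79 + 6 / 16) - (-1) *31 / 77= 5.49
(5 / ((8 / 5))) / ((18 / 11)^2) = 3025 / 2592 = 1.17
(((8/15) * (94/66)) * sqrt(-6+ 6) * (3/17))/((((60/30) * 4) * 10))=0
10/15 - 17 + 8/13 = -613/39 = -15.72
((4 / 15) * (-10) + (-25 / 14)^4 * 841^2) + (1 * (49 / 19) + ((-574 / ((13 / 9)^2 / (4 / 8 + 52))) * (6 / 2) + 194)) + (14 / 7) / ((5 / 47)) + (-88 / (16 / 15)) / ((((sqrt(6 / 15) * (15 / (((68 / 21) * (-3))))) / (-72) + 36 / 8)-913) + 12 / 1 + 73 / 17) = 94248 * sqrt(10) / 212016896591 + 2804416355321391140291259547 / 392296271554520664240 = 7148720.39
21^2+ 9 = 450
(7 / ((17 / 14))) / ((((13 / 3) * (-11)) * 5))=-294 / 12155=-0.02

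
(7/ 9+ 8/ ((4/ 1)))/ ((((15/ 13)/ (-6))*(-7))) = 2.06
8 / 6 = 4 / 3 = 1.33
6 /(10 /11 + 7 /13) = 286 /69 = 4.14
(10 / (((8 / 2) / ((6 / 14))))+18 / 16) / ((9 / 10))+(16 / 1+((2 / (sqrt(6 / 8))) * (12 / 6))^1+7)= 8 * sqrt(3) / 3+2137 / 84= 30.06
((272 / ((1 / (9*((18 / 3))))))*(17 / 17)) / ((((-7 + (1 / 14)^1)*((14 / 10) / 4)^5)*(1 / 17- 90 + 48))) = 1598054400000 / 166055561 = 9623.61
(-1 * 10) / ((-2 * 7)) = 5 / 7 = 0.71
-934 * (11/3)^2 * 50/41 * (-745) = 4209771500/369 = 11408594.85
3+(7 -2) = 8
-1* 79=-79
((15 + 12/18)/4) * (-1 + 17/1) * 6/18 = 188/9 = 20.89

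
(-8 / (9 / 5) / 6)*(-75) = 500 / 9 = 55.56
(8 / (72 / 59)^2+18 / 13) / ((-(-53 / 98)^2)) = -136657717 / 5915754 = -23.10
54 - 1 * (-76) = 130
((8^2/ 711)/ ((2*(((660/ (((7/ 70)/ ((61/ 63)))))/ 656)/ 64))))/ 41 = 28672/ 3975675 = 0.01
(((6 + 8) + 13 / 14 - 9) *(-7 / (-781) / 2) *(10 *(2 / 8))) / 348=415 / 2174304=0.00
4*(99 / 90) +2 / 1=32 / 5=6.40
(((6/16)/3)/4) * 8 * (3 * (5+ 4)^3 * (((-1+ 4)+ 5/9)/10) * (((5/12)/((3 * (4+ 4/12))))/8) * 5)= 405/104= 3.89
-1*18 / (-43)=18 / 43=0.42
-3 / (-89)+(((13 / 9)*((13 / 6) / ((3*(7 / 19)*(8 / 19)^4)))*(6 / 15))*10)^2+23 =15587499387953082929 / 120009611280384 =129885.43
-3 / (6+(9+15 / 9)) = -9 / 50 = -0.18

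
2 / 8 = 1 / 4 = 0.25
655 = 655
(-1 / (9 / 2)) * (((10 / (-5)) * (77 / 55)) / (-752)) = -7 / 8460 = -0.00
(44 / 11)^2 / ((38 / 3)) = 24 / 19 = 1.26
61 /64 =0.95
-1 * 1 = -1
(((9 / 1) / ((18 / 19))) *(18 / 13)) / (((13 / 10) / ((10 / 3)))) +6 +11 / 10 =68999 / 1690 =40.83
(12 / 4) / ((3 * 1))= 1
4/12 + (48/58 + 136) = 11933/87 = 137.16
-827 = -827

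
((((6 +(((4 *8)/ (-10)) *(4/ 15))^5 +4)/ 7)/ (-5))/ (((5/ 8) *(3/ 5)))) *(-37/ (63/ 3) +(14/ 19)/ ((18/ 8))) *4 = 1244851204222144/ 298256396484375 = 4.17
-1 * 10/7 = -10/7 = -1.43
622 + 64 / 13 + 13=8319 / 13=639.92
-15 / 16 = -0.94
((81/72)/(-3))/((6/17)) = -17/16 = -1.06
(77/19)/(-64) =-77/1216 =-0.06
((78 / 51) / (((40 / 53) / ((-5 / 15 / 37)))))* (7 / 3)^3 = -236327 / 1018980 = -0.23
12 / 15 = 4 / 5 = 0.80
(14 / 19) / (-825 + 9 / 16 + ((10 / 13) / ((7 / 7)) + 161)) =-2912 / 2618865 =-0.00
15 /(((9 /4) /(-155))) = -3100 /3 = -1033.33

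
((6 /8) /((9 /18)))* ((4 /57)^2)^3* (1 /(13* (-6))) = -1024 /445853814237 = -0.00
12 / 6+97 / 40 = 177 / 40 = 4.42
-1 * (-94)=94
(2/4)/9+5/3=31/18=1.72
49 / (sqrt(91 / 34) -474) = -789684 / 7638893 -49*sqrt(3094) / 7638893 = -0.10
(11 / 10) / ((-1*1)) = -11 / 10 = -1.10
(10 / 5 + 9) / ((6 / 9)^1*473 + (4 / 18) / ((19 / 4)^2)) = 35739 / 1024550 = 0.03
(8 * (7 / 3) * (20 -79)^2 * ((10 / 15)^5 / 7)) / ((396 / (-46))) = -10248064 / 72171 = -142.00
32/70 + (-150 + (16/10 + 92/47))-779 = -1521601/1645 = -924.99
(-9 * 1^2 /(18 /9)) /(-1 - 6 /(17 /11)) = 153 /166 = 0.92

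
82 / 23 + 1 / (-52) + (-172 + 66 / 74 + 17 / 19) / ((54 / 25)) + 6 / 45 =-8526958711 / 113506380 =-75.12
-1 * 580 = -580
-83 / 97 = -0.86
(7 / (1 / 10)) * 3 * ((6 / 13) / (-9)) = -10.77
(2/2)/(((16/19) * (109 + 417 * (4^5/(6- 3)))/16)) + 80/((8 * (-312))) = -709261/22221420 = -0.03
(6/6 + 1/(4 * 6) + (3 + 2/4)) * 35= 3815/24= 158.96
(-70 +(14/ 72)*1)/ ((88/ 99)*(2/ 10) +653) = -1795/ 16796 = -0.11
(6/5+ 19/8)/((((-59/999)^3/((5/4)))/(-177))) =427714286571/111392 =3839721.76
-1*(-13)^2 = -169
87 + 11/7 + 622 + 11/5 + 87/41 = 1025872/1435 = 714.89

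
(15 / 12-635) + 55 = -2315 / 4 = -578.75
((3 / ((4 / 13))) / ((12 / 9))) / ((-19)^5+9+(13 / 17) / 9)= -17901 / 6061468112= -0.00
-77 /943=-0.08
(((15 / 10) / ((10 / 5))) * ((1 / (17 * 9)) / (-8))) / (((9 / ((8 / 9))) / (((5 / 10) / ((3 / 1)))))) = -1 / 99144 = -0.00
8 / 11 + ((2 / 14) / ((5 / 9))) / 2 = 659 / 770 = 0.86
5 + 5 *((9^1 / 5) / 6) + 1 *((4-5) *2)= 4.50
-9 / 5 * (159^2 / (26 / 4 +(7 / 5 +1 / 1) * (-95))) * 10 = 910116 / 443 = 2054.44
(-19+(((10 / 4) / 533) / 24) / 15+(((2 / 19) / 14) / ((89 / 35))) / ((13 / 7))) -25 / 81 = -22552331293 / 1168088688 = -19.31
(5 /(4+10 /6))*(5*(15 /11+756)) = 624825 /187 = 3341.31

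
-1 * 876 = -876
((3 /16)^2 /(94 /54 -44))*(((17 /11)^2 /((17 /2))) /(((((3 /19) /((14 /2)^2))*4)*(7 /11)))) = -26163 /918016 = -0.03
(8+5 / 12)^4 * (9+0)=104060401 / 2304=45165.10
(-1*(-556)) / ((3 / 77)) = 42812 / 3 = 14270.67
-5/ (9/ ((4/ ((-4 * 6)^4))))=-5/ 746496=-0.00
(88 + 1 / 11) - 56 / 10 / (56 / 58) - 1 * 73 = 511 / 55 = 9.29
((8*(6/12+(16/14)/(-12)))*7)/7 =68/21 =3.24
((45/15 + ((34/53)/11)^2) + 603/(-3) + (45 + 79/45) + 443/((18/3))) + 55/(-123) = -97644824393/1254190410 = -77.85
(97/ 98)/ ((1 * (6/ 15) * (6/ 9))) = 1455/ 392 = 3.71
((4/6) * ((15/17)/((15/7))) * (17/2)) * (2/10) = 7/15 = 0.47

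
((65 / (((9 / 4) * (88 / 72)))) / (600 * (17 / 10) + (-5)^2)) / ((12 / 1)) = 13 / 6897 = 0.00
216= 216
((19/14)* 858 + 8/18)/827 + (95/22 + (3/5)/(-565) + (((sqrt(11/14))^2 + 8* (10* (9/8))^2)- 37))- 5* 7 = 3066495932309/3238077150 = 947.01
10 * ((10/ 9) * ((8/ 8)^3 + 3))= 400/ 9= 44.44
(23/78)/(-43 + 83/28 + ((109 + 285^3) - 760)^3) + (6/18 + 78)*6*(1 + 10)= 70029379991612531261537324452/13545334621201650147299289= 5170.00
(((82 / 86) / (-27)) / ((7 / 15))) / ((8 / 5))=-1025 / 21672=-0.05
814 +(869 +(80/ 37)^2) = 2310427/ 1369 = 1687.67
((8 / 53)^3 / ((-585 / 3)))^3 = -134217728 / 24467334562763840928375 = -0.00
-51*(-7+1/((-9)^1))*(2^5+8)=43520/3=14506.67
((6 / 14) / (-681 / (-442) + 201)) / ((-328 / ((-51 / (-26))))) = -289 / 22838312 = -0.00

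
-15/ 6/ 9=-5/ 18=-0.28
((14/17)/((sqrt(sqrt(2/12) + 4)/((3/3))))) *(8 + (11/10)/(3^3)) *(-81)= -45591 *sqrt(6)/(85 *sqrt(sqrt(6) + 24))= -255.46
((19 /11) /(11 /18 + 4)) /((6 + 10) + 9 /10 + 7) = 3420 /218207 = 0.02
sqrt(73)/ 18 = 0.47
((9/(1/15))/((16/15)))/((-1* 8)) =-2025/128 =-15.82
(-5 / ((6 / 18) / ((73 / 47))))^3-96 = -1322899383 / 103823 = -12741.87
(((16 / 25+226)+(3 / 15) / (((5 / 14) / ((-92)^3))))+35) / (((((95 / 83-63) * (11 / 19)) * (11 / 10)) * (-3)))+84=-5596731229 / 1553035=-3603.74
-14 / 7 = -2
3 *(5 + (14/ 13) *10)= 615/ 13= 47.31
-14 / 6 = -7 / 3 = -2.33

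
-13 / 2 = -6.50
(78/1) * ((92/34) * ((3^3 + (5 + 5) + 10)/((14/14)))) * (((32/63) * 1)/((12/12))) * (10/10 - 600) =-1077471616/357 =-3018127.78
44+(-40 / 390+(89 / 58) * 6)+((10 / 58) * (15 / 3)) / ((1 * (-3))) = 19912 / 377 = 52.82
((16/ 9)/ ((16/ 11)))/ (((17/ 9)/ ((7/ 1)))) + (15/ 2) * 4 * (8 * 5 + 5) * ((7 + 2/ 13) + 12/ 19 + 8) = 21314.85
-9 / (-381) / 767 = 3 / 97409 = 0.00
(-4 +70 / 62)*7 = -623 / 31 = -20.10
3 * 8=24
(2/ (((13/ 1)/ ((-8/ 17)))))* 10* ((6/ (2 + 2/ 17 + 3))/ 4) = -80/ 377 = -0.21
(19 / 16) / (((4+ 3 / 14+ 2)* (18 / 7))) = 931 / 12528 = 0.07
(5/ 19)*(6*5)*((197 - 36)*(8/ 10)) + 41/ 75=1449779/ 1425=1017.39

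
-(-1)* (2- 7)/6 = -5/6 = -0.83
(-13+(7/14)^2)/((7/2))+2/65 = -3287/910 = -3.61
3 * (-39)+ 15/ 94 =-10983/ 94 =-116.84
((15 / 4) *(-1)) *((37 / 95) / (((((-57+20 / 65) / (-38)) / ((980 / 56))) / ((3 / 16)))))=-151515 / 47168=-3.21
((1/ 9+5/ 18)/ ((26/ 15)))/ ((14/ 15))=25/ 104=0.24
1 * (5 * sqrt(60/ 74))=5 * sqrt(1110)/ 37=4.50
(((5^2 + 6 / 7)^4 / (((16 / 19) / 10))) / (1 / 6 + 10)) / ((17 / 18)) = 2752971205365 / 4979674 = 552841.65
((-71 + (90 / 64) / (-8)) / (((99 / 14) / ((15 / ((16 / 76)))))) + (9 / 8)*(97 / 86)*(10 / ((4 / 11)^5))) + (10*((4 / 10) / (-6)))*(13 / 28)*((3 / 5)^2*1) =2600644213889 / 2034278400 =1278.41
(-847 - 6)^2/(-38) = -727609/38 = -19147.61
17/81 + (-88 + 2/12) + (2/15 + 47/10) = -6706/81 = -82.79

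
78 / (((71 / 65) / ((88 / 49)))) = 446160 / 3479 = 128.24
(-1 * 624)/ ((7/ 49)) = -4368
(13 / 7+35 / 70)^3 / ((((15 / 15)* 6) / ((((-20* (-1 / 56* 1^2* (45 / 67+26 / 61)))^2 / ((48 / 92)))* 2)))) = 943372503975 / 733353493376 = 1.29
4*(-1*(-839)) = 3356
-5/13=-0.38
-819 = -819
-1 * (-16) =16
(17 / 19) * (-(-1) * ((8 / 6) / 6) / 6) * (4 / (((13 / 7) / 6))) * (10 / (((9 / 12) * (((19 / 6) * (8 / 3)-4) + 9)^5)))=83280960 / 6406543876447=0.00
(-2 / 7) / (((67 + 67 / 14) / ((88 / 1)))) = -352 / 1005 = -0.35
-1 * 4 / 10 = -2 / 5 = -0.40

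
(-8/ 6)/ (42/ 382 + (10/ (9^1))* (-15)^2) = -764/ 143313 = -0.01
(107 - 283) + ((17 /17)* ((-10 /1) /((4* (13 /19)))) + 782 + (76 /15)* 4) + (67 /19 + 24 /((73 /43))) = 346344563 /540930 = 640.28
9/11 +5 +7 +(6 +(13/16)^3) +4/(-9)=7668127/405504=18.91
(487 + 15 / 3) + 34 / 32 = 7889 / 16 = 493.06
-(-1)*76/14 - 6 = -0.57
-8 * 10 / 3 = -80 / 3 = -26.67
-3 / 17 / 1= -3 / 17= -0.18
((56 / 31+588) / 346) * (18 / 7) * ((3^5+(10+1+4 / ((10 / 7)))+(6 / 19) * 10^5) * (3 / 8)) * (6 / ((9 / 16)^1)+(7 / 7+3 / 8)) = 1284198614847 / 2037940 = 630145.45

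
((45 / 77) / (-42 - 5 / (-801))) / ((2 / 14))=-36045 / 370007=-0.10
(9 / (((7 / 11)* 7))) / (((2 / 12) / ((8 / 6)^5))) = 22528 / 441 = 51.08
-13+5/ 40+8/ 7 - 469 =-26921/ 56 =-480.73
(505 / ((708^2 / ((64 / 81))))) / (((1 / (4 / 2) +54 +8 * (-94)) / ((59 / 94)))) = -404 / 564003243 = -0.00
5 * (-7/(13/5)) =-175/13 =-13.46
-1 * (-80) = 80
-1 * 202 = -202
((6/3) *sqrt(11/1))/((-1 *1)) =-2 *sqrt(11) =-6.63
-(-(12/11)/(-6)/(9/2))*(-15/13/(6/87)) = 0.68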